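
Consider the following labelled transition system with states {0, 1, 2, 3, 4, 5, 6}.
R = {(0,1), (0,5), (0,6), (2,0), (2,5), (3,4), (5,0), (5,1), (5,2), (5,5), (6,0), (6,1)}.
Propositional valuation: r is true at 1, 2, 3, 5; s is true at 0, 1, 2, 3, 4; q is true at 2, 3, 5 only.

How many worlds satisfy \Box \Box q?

Recall that \Box ψ holds at a world iff ψ holds at every accessible world, and \Diamond ψ holds iff ψ holds at some accessible world.
Let φ = \Box \Box q. Evaluate φ at each world:
  0 (successors {1, 5, 6}): φ is false.
  1 (successors ∅): φ is true.
  2 (successors {0, 5}): φ is false.
  3 (successors {4}): φ is true.
  4 (successors ∅): φ is true.
  5 (successors {0, 1, 2, 5}): φ is false.
  6 (successors {0, 1}): φ is false.
For instance, at 5:
  At 5: \Box \Box q requires \Box q at every successor {0, 1, 2, 5}.
    \Box q fails at 0, so \Box \Box q is false at 5.
      At 0: \Box q requires q at every successor {1, 5, 6}.
        q fails at 1, so \Box q is false at 0.
Satisfying worlds: {1, 3, 4}

3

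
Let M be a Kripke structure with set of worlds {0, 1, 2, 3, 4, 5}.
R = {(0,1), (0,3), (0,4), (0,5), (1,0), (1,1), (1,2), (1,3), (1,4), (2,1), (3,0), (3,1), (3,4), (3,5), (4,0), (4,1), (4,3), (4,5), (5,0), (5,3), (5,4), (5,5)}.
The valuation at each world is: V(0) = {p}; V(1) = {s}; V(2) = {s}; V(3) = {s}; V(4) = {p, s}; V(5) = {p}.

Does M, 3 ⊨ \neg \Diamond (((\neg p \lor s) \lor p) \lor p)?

At 3: \Diamond (((\neg p \lor s) \lor p) \lor p) is true, so \neg \Diamond (((\neg p \lor s) \lor p) \lor p) is false.
  At 3: \Diamond (((\neg p \lor s) \lor p) \lor p) requires ((\neg p \lor s) \lor p) \lor p at some successor in {0, 1, 4, 5}.
    ((\neg p \lor s) \lor p) \lor p holds at 0, so \Diamond (((\neg p \lor s) \lor p) \lor p) is true at 3.

No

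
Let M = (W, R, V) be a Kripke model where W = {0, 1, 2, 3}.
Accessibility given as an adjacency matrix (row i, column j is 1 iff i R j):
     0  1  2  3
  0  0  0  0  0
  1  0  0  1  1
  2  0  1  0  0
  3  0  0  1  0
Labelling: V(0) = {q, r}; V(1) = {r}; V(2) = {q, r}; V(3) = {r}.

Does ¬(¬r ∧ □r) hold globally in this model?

Let φ = ¬(¬r ∧ □r). Evaluate φ at each world:
  0 (successors ∅): φ is true.
  1 (successors {2, 3}): φ is true.
  2 (successors {1}): φ is true.
  3 (successors {2}): φ is true.
For instance, at 3:
  At 3: ¬r ∧ □r is false, so ¬(¬r ∧ □r) is true.
    At 3: ¬r is false, □r is true, so ¬r ∧ □r is false.
      At 3: □r requires r at every successor {2}.
        At 2: r is true.
      So □r is true at 3.

Yes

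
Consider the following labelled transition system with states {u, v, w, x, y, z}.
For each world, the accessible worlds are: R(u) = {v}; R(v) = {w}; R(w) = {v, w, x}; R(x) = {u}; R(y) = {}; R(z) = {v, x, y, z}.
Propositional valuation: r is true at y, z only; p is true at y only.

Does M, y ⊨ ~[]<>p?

No

At y: []<>p is true, so ~[]<>p is false.
  At y: no accessible worlds, so []<>p holds vacuously.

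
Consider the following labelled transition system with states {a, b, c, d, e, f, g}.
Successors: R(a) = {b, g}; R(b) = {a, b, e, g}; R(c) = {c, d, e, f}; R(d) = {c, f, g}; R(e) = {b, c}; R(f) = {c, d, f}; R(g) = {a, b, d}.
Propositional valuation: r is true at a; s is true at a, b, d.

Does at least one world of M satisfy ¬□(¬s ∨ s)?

Let φ = ¬□(¬s ∨ s). Evaluate φ at each world:
  a (successors {b, g}): φ is false.
  b (successors {a, b, e, g}): φ is false.
  c (successors {c, d, e, f}): φ is false.
  d (successors {c, f, g}): φ is false.
  e (successors {b, c}): φ is false.
  f (successors {c, d, f}): φ is false.
  g (successors {a, b, d}): φ is false.
For instance, at d:
  At d: □(¬s ∨ s) is true, so ¬□(¬s ∨ s) is false.
    At d: □(¬s ∨ s) requires ¬s ∨ s at every successor {c, f, g}.
      At c: ¬s ∨ s is true.
      At f: ¬s ∨ s is true.
      At g: ¬s ∨ s is true.
    So □(¬s ∨ s) is true at d.

No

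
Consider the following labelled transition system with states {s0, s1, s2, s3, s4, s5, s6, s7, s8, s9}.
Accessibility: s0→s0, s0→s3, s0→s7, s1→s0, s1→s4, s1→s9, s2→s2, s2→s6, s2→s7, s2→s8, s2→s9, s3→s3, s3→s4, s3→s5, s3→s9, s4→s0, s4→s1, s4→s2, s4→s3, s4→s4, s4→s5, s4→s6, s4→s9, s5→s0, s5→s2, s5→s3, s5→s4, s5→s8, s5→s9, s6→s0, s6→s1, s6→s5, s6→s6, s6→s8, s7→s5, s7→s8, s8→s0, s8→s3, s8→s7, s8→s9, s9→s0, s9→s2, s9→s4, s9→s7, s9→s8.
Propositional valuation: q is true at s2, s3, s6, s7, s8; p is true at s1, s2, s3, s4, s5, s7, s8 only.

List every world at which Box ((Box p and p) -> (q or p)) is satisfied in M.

s0, s1, s2, s3, s4, s5, s6, s7, s8, s9

Let φ = Box ((Box p and p) -> (q or p)). Evaluate φ at each world:
  s0 (successors {s0, s3, s7}): φ is true.
  s1 (successors {s0, s4, s9}): φ is true.
  s2 (successors {s2, s6, s7, s8, s9}): φ is true.
  s3 (successors {s3, s4, s5, s9}): φ is true.
  s4 (successors {s0, s1, s2, s3, s4, s5, s6, s9}): φ is true.
  s5 (successors {s0, s2, s3, s4, s8, s9}): φ is true.
  s6 (successors {s0, s1, s5, s6, s8}): φ is true.
  s7 (successors {s5, s8}): φ is true.
  s8 (successors {s0, s3, s7, s9}): φ is true.
  s9 (successors {s0, s2, s4, s7, s8}): φ is true.
For instance, at s9:
  At s9: Box ((Box p and p) -> (q or p)) requires (Box p and p) -> (q or p) at every successor {s0, s2, s4, s7, s8}.
    At s0: (Box p and p) -> (q or p) is true.
    At s2: (Box p and p) -> (q or p) is true.
    At s4: (Box p and p) -> (q or p) is true.
    At s7: (Box p and p) -> (q or p) is true.
    At s8: (Box p and p) -> (q or p) is true.
  So Box ((Box p and p) -> (q or p)) is true at s9.
Satisfying worlds: {s0, s1, s2, s3, s4, s5, s6, s7, s8, s9}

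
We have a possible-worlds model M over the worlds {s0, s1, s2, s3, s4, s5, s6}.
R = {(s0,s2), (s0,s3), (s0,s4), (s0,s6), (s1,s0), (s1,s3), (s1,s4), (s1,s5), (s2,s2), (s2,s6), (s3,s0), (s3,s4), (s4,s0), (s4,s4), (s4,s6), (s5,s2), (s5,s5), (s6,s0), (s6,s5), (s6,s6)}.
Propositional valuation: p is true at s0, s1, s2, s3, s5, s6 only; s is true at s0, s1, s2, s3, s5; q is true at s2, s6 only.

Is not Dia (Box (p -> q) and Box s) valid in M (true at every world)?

Yes

Let φ = not Dia (Box (p -> q) and Box s). Evaluate φ at each world:
  s0 (successors {s2, s3, s4, s6}): φ is true.
  s1 (successors {s0, s3, s4, s5}): φ is true.
  s2 (successors {s2, s6}): φ is true.
  s3 (successors {s0, s4}): φ is true.
  s4 (successors {s0, s4, s6}): φ is true.
  s5 (successors {s2, s5}): φ is true.
  s6 (successors {s0, s5, s6}): φ is true.
For instance, at s3:
  At s3: Dia (Box (p -> q) and Box s) is false, so not Dia (Box (p -> q) and Box s) is true.
    At s3: Dia (Box (p -> q) and Box s) requires Box (p -> q) and Box s at some successor in {s0, s4}.
      At s0: Box (p -> q) and Box s is false.
      At s4: Box (p -> q) and Box s is false.
    So Dia (Box (p -> q) and Box s) is false at s3.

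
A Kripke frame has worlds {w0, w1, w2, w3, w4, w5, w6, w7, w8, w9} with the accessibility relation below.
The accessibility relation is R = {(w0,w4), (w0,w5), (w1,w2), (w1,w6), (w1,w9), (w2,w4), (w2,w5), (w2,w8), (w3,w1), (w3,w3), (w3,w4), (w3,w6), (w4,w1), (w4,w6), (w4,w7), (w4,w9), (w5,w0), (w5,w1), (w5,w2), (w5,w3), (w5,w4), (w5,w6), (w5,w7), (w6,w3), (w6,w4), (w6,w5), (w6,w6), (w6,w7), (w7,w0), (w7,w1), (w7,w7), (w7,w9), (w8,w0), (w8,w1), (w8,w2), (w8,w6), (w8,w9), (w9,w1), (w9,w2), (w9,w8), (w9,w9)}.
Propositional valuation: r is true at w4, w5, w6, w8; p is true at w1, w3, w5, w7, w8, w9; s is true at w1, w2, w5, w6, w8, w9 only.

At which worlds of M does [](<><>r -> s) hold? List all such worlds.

w1, w9

Let φ = [](<><>r -> s). Evaluate φ at each world:
  w0 (successors {w4, w5}): φ is false.
  w1 (successors {w2, w6, w9}): φ is true.
  w2 (successors {w4, w5, w8}): φ is false.
  w3 (successors {w1, w3, w4, w6}): φ is false.
  w4 (successors {w1, w6, w7, w9}): φ is false.
  w5 (successors {w0, w1, w2, w3, w4, w6, w7}): φ is false.
  w6 (successors {w3, w4, w5, w6, w7}): φ is false.
  w7 (successors {w0, w1, w7, w9}): φ is false.
  w8 (successors {w0, w1, w2, w6, w9}): φ is false.
  w9 (successors {w1, w2, w8, w9}): φ is true.
For instance, at w1:
  At w1: [](<><>r -> s) requires <><>r -> s at every successor {w2, w6, w9}.
      At w2: <><>r is true, s is true, so <><>r -> s is true.
      At w6: <><>r is true, s is true, so <><>r -> s is true.
      At w9: <><>r is true, s is true, so <><>r -> s is true.
  So [](<><>r -> s) is true at w1.
Satisfying worlds: {w1, w9}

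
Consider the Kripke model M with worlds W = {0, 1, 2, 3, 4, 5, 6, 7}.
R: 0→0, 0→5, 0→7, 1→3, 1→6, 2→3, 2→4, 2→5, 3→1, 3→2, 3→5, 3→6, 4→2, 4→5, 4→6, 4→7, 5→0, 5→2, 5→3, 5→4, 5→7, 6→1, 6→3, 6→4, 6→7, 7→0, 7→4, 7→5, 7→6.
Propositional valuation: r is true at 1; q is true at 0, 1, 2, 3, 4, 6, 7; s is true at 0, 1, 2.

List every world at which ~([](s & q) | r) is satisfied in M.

Recall that []ψ holds at a world iff ψ holds at every accessible world, and <>ψ holds iff ψ holds at some accessible world.
Let φ = ~([](s & q) | r). Evaluate φ at each world:
  0 (successors {0, 5, 7}): φ is true.
  1 (successors {3, 6}): φ is false.
  2 (successors {3, 4, 5}): φ is true.
  3 (successors {1, 2, 5, 6}): φ is true.
  4 (successors {2, 5, 6, 7}): φ is true.
  5 (successors {0, 2, 3, 4, 7}): φ is true.
  6 (successors {1, 3, 4, 7}): φ is true.
  7 (successors {0, 4, 5, 6}): φ is true.
For instance, at 6:
  At 6: [](s & q) | r is false, so ~([](s & q) | r) is true.
    At 6: [](s & q) is false, r is false, so [](s & q) | r is false.
      At 6: [](s & q) requires s & q at every successor {1, 3, 4, 7}.
        s & q fails at 3, so [](s & q) is false at 6.
Satisfying worlds: {0, 2, 3, 4, 5, 6, 7}

0, 2, 3, 4, 5, 6, 7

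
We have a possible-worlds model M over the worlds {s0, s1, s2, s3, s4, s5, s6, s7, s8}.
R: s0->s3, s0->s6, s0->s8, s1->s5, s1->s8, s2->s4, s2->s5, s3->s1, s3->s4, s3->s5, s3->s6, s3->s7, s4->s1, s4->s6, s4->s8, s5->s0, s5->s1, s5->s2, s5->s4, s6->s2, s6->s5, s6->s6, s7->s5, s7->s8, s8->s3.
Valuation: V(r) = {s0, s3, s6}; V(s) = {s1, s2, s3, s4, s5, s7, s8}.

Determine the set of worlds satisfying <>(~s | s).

Let φ = <>(~s | s). Evaluate φ at each world:
  s0 (successors {s3, s6, s8}): φ is true.
  s1 (successors {s5, s8}): φ is true.
  s2 (successors {s4, s5}): φ is true.
  s3 (successors {s1, s4, s5, s6, s7}): φ is true.
  s4 (successors {s1, s6, s8}): φ is true.
  s5 (successors {s0, s1, s2, s4}): φ is true.
  s6 (successors {s2, s5, s6}): φ is true.
  s7 (successors {s5, s8}): φ is true.
  s8 (successors {s3}): φ is true.
For instance, at s4:
  At s4: <>(~s | s) requires ~s | s at some successor in {s1, s6, s8}.
    ~s | s holds at s1, so <>(~s | s) is true at s4.
Satisfying worlds: {s0, s1, s2, s3, s4, s5, s6, s7, s8}

s0, s1, s2, s3, s4, s5, s6, s7, s8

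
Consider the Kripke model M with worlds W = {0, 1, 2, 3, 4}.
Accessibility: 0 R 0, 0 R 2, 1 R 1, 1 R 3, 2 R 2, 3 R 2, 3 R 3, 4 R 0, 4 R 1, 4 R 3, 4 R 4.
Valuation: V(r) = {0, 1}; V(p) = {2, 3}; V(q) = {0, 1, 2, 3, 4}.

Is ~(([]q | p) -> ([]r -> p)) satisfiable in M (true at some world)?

Let φ = ~(([]q | p) -> ([]r -> p)). Evaluate φ at each world:
  0 (successors {0, 2}): φ is false.
  1 (successors {1, 3}): φ is false.
  2 (successors {2}): φ is false.
  3 (successors {2, 3}): φ is false.
  4 (successors {0, 1, 3, 4}): φ is false.
For instance, at 1:
  At 1: ([]q | p) -> ([]r -> p) is true, so ~(([]q | p) -> ([]r -> p)) is false.
    At 1: []q | p is true, []r -> p is true, so ([]q | p) -> ([]r -> p) is true.
      At 1: []q is true, p is false, so []q | p is true.
      At 1: []r is false, p is false, so []r -> p is true.

No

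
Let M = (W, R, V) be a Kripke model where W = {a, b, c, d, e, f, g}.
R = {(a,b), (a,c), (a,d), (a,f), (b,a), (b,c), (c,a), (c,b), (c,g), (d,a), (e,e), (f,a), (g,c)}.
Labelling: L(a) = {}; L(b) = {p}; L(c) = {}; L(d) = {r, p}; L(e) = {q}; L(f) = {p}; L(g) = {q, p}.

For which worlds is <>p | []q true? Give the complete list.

Let φ = <>p | []q. Evaluate φ at each world:
  a (successors {b, c, d, f}): φ is true.
  b (successors {a, c}): φ is false.
  c (successors {a, b, g}): φ is true.
  d (successors {a}): φ is false.
  e (successors {e}): φ is true.
  f (successors {a}): φ is false.
  g (successors {c}): φ is false.
For instance, at c:
  At c: <>p is true, []q is false, so <>p | []q is true.
    At c: <>p requires p at some successor in {a, b, g}.
      p holds at b, so <>p is true at c.
    At c: []q requires q at every successor {a, b, g}.
      q fails at a, so []q is false at c.
Satisfying worlds: {a, c, e}

a, c, e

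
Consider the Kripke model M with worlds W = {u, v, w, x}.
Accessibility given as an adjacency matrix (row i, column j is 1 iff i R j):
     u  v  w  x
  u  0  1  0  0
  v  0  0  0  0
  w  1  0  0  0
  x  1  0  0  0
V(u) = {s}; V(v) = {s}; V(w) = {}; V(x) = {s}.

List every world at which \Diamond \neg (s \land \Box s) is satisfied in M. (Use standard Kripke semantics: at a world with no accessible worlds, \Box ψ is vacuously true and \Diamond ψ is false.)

none

Let φ = \Diamond \neg (s \land \Box s). Evaluate φ at each world:
  u (successors {v}): φ is false.
  v (successors ∅): φ is false.
  w (successors {u}): φ is false.
  x (successors {u}): φ is false.
For instance, at u:
  At u: \Diamond \neg (s \land \Box s) requires \neg (s \land \Box s) at some successor in {v}.
    At v: \neg (s \land \Box s) is false.
  So \Diamond \neg (s \land \Box s) is false at u.
Satisfying worlds: none.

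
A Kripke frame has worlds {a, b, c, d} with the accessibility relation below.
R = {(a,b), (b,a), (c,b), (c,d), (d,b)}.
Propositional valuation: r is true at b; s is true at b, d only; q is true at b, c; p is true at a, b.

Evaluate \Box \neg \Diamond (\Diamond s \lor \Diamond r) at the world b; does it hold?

At b: \Box \neg \Diamond (\Diamond s \lor \Diamond r) requires \neg \Diamond (\Diamond s \lor \Diamond r) at every successor {a}.
    At a: \Diamond (\Diamond s \lor \Diamond r) is false, so \neg \Diamond (\Diamond s \lor \Diamond r) is true.
      At a: \Diamond (\Diamond s \lor \Diamond r) requires \Diamond s \lor \Diamond r at some successor in {b}.
        At b: \Diamond s \lor \Diamond r is false.
      So \Diamond (\Diamond s \lor \Diamond r) is false at a.
So \Box \neg \Diamond (\Diamond s \lor \Diamond r) is true at b.

Yes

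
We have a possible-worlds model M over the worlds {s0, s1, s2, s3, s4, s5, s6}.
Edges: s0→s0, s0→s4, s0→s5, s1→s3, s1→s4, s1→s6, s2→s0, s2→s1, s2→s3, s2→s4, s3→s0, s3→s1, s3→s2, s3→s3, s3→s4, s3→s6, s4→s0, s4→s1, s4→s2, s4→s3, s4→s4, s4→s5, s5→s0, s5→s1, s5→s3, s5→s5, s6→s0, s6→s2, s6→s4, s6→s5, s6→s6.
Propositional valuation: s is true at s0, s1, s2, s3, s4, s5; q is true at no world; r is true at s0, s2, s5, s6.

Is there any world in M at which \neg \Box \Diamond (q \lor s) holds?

Recall that \Box ψ holds at a world iff ψ holds at every accessible world, and \Diamond ψ holds iff ψ holds at some accessible world.
Let φ = \neg \Box \Diamond (q \lor s). Evaluate φ at each world:
  s0 (successors {s0, s4, s5}): φ is false.
  s1 (successors {s3, s4, s6}): φ is false.
  s2 (successors {s0, s1, s3, s4}): φ is false.
  s3 (successors {s0, s1, s2, s3, s4, s6}): φ is false.
  s4 (successors {s0, s1, s2, s3, s4, s5}): φ is false.
  s5 (successors {s0, s1, s3, s5}): φ is false.
  s6 (successors {s0, s2, s4, s5, s6}): φ is false.
For instance, at s1:
  At s1: \Box \Diamond (q \lor s) is true, so \neg \Box \Diamond (q \lor s) is false.
    At s1: \Box \Diamond (q \lor s) requires \Diamond (q \lor s) at every successor {s3, s4, s6}.
      At s3: \Diamond (q \lor s) is true.
      At s4: \Diamond (q \lor s) is true.
      At s6: \Diamond (q \lor s) is true.
    So \Box \Diamond (q \lor s) is true at s1.

No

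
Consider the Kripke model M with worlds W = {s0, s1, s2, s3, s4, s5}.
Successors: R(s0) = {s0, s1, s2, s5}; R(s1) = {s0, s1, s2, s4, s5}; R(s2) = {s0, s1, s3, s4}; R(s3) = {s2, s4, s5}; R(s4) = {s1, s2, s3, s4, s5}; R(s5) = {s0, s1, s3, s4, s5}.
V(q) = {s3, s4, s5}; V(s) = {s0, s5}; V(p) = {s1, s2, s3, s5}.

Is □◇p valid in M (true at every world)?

Yes

Recall that □ψ holds at a world iff ψ holds at every accessible world, and ◇ψ holds iff ψ holds at some accessible world.
Let φ = □◇p. Evaluate φ at each world:
  s0 (successors {s0, s1, s2, s5}): φ is true.
  s1 (successors {s0, s1, s2, s4, s5}): φ is true.
  s2 (successors {s0, s1, s3, s4}): φ is true.
  s3 (successors {s2, s4, s5}): φ is true.
  s4 (successors {s1, s2, s3, s4, s5}): φ is true.
  s5 (successors {s0, s1, s3, s4, s5}): φ is true.
For instance, at s2:
  At s2: □◇p requires ◇p at every successor {s0, s1, s3, s4}.
    At s0: ◇p is true.
    At s1: ◇p is true.
    At s3: ◇p is true.
    At s4: ◇p is true.
  So □◇p is true at s2.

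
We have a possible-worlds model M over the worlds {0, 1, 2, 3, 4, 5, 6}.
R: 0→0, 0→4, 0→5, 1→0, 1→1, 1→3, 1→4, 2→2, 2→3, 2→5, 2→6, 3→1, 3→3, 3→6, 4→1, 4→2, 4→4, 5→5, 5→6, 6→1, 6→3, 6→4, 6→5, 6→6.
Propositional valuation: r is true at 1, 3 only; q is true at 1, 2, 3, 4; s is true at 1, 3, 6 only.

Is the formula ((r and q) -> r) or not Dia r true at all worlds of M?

Let φ = ((r and q) -> r) or not Dia r. Evaluate φ at each world:
  0 (successors {0, 4, 5}): φ is true.
  1 (successors {0, 1, 3, 4}): φ is true.
  2 (successors {2, 3, 5, 6}): φ is true.
  3 (successors {1, 3, 6}): φ is true.
  4 (successors {1, 2, 4}): φ is true.
  5 (successors {5, 6}): φ is true.
  6 (successors {1, 3, 4, 5, 6}): φ is true.
For instance, at 0:
  At 0: (r and q) -> r is true, not Dia r is true, so ((r and q) -> r) or not Dia r is true.
    At 0: Dia r is false, so not Dia r is true.
      At 0: Dia r requires r at some successor in {0, 4, 5}.
        At 0: r is false.
        At 4: r is false.
        At 5: r is false.
      So Dia r is false at 0.

Yes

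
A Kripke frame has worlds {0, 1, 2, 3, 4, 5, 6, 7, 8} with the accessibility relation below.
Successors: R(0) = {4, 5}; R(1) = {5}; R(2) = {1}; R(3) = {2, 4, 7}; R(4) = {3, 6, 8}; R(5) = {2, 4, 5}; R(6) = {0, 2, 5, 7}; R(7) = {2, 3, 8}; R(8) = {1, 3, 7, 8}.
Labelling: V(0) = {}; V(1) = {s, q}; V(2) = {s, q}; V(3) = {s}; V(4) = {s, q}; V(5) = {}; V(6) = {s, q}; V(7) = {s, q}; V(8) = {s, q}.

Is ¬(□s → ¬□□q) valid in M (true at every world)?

No

Recall that □ψ holds at a world iff ψ holds at every accessible world, and ◇ψ holds iff ψ holds at some accessible world.
Let φ = ¬(□s → ¬□□q). Evaluate φ at each world:
  0 (successors {4, 5}): φ is false.
  1 (successors {5}): φ is false.
  2 (successors {1}): φ is false.
  3 (successors {2, 4, 7}): φ is false.
  4 (successors {3, 6, 8}): φ is false.
  5 (successors {2, 4, 5}): φ is false.
  6 (successors {0, 2, 5, 7}): φ is false.
  7 (successors {2, 3, 8}): φ is false.
  8 (successors {1, 3, 7, 8}): φ is false.
Detail at 0 (counterexample):
  At 0: □s → ¬□□q is true, so ¬(□s → ¬□□q) is false.
    At 0: □s is false, ¬□□q is true, so □s → ¬□□q is true.
      At 0: □s requires s at every successor {4, 5}.
        s fails at 5, so □s is false at 0.
      At 0: □□q is false, so ¬□□q is true.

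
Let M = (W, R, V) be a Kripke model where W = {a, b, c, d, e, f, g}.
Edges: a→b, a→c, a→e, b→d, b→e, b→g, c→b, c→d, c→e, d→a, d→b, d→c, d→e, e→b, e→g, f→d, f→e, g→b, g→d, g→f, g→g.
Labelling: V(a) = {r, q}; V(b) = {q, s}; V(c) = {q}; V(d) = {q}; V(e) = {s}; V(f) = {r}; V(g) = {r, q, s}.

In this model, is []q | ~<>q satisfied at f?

No

Recall that []ψ holds at a world iff ψ holds at every accessible world, and <>ψ holds iff ψ holds at some accessible world.
At f: []q is false, ~<>q is false, so []q | ~<>q is false.
  At f: []q requires q at every successor {d, e}.
    q fails at e, so []q is false at f.
  At f: <>q is true, so ~<>q is false.
    At f: <>q requires q at some successor in {d, e}.
      q holds at d, so <>q is true at f.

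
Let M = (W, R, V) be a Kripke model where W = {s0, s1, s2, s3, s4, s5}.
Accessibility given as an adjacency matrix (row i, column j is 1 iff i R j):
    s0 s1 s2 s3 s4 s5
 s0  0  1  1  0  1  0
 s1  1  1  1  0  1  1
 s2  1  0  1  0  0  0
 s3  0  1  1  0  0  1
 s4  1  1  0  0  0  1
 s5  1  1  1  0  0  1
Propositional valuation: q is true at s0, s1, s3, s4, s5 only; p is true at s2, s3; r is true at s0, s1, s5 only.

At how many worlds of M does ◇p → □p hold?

Recall that □ψ holds at a world iff ψ holds at every accessible world, and ◇ψ holds iff ψ holds at some accessible world.
Let φ = ◇p → □p. Evaluate φ at each world:
  s0 (successors {s1, s2, s4}): φ is false.
  s1 (successors {s0, s1, s2, s4, s5}): φ is false.
  s2 (successors {s0, s2}): φ is false.
  s3 (successors {s1, s2, s5}): φ is false.
  s4 (successors {s0, s1, s5}): φ is true.
  s5 (successors {s0, s1, s2, s5}): φ is false.
For instance, at s3:
  At s3: ◇p is true, □p is false, so ◇p → □p is false.
    At s3: ◇p requires p at some successor in {s1, s2, s5}.
      p holds at s2, so ◇p is true at s3.
    At s3: □p requires p at every successor {s1, s2, s5}.
      p fails at s1, so □p is false at s3.
Satisfying worlds: {s4}

1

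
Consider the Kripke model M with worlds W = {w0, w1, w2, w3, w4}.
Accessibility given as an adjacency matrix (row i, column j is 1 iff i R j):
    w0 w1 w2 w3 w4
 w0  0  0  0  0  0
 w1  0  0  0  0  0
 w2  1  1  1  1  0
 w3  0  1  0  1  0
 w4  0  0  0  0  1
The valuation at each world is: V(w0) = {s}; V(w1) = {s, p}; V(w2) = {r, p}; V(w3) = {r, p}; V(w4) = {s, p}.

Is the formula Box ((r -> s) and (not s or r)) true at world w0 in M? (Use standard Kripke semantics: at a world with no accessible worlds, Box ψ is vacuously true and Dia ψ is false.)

Yes

At w0: no accessible worlds, so Box ((r -> s) and (not s or r)) holds vacuously.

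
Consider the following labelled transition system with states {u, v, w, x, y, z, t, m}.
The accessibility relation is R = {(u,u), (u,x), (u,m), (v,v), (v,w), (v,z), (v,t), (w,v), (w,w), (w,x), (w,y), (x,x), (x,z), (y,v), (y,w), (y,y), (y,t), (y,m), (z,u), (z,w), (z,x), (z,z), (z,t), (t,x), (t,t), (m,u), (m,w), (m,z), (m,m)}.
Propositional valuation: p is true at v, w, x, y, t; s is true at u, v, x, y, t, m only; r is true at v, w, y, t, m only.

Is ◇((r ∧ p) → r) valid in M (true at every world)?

Let φ = ◇((r ∧ p) → r). Evaluate φ at each world:
  u (successors {u, x, m}): φ is true.
  v (successors {v, w, z, t}): φ is true.
  w (successors {v, w, x, y}): φ is true.
  x (successors {x, z}): φ is true.
  y (successors {v, w, y, t, m}): φ is true.
  z (successors {u, w, x, z, t}): φ is true.
  t (successors {x, t}): φ is true.
  m (successors {u, w, z, m}): φ is true.
For instance, at y:
  At y: ◇((r ∧ p) → r) requires (r ∧ p) → r at some successor in {v, w, y, t, m}.
    (r ∧ p) → r holds at v, so ◇((r ∧ p) → r) is true at y.

Yes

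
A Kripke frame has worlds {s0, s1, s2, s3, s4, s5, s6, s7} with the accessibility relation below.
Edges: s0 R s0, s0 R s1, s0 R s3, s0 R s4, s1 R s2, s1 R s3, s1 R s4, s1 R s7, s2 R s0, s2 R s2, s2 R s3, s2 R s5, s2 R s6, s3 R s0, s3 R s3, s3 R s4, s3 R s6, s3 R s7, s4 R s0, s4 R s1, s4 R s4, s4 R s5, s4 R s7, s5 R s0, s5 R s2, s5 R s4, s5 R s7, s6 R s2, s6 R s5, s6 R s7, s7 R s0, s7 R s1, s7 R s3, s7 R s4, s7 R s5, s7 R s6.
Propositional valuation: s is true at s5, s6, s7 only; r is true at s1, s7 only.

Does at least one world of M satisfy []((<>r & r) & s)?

Let φ = []((<>r & r) & s). Evaluate φ at each world:
  s0 (successors {s0, s1, s3, s4}): φ is false.
  s1 (successors {s2, s3, s4, s7}): φ is false.
  s2 (successors {s0, s2, s3, s5, s6}): φ is false.
  s3 (successors {s0, s3, s4, s6, s7}): φ is false.
  s4 (successors {s0, s1, s4, s5, s7}): φ is false.
  s5 (successors {s0, s2, s4, s7}): φ is false.
  s6 (successors {s2, s5, s7}): φ is false.
  s7 (successors {s0, s1, s3, s4, s5, s6}): φ is false.
For instance, at s3:
  At s3: []((<>r & r) & s) requires (<>r & r) & s at every successor {s0, s3, s4, s6, s7}.
    (<>r & r) & s fails at s0, so []((<>r & r) & s) is false at s3.
      At s0: <>r & r is false, s is false, so (<>r & r) & s is false.

No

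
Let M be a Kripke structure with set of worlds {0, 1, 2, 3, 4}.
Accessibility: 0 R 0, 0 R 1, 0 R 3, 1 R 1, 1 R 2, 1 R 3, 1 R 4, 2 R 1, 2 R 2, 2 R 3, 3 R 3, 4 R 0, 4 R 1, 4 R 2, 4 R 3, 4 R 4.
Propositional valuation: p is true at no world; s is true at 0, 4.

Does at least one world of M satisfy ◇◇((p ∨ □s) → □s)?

Yes

Let φ = ◇◇((p ∨ □s) → □s). Evaluate φ at each world:
  0 (successors {0, 1, 3}): φ is true.
  1 (successors {1, 2, 3, 4}): φ is true.
  2 (successors {1, 2, 3}): φ is true.
  3 (successors {3}): φ is true.
  4 (successors {0, 1, 2, 3, 4}): φ is true.
Detail at 0 (witness):
  At 0: ◇◇((p ∨ □s) → □s) requires ◇((p ∨ □s) → □s) at some successor in {0, 1, 3}.
    ◇((p ∨ □s) → □s) holds at 0, so ◇◇((p ∨ □s) → □s) is true at 0.
      At 0: ◇((p ∨ □s) → □s) requires (p ∨ □s) → □s at some successor in {0, 1, 3}.
        (p ∨ □s) → □s holds at 0, so ◇((p ∨ □s) → □s) is true at 0.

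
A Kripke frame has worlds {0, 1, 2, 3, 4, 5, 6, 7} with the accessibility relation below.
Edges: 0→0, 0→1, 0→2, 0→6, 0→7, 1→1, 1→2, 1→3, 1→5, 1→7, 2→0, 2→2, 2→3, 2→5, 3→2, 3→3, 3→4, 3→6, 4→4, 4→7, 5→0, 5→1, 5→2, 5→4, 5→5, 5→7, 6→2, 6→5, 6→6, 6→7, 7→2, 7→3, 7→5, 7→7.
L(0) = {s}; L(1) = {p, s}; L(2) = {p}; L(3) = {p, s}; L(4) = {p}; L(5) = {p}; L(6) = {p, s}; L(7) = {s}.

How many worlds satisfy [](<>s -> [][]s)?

0

Recall that []ψ holds at a world iff ψ holds at every accessible world, and <>ψ holds iff ψ holds at some accessible world.
Let φ = [](<>s -> [][]s). Evaluate φ at each world:
  0 (successors {0, 1, 2, 6, 7}): φ is false.
  1 (successors {1, 2, 3, 5, 7}): φ is false.
  2 (successors {0, 2, 3, 5}): φ is false.
  3 (successors {2, 3, 4, 6}): φ is false.
  4 (successors {4, 7}): φ is false.
  5 (successors {0, 1, 2, 4, 5, 7}): φ is false.
  6 (successors {2, 5, 6, 7}): φ is false.
  7 (successors {2, 3, 5, 7}): φ is false.
For instance, at 7:
  At 7: [](<>s -> [][]s) requires <>s -> [][]s at every successor {2, 3, 5, 7}.
    <>s -> [][]s fails at 2, so [](<>s -> [][]s) is false at 7.
      At 2: <>s is true, [][]s is false, so <>s -> [][]s is false.
Satisfying worlds: none.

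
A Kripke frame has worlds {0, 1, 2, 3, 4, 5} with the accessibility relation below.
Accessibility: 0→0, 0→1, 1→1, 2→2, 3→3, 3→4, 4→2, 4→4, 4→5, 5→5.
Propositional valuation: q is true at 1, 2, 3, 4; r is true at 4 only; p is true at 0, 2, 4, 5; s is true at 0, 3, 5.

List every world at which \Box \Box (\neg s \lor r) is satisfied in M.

1, 2

Let φ = \Box \Box (\neg s \lor r). Evaluate φ at each world:
  0 (successors {0, 1}): φ is false.
  1 (successors {1}): φ is true.
  2 (successors {2}): φ is true.
  3 (successors {3, 4}): φ is false.
  4 (successors {2, 4, 5}): φ is false.
  5 (successors {5}): φ is false.
For instance, at 4:
  At 4: \Box \Box (\neg s \lor r) requires \Box (\neg s \lor r) at every successor {2, 4, 5}.
    \Box (\neg s \lor r) fails at 4, so \Box \Box (\neg s \lor r) is false at 4.
      At 4: \Box (\neg s \lor r) requires \neg s \lor r at every successor {2, 4, 5}.
        \neg s \lor r fails at 5, so \Box (\neg s \lor r) is false at 4.
Satisfying worlds: {1, 2}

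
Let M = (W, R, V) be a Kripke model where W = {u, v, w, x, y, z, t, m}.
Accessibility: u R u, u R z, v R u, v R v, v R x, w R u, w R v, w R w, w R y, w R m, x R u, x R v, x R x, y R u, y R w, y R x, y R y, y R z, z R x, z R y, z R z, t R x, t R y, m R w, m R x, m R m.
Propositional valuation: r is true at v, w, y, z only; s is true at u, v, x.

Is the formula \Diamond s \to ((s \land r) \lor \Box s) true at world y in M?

Recall that \Box ψ holds at a world iff ψ holds at every accessible world, and \Diamond ψ holds iff ψ holds at some accessible world.
At y: \Diamond s is true, (s \land r) \lor \Box s is false, so \Diamond s \to ((s \land r) \lor \Box s) is false.
  At y: \Diamond s requires s at some successor in {u, w, x, y, z}.
    s holds at u, so \Diamond s is true at y.
  At y: s \land r is false, \Box s is false, so (s \land r) \lor \Box s is false.
    At y: \Box s requires s at every successor {u, w, x, y, z}.
      s fails at w, so \Box s is false at y.

No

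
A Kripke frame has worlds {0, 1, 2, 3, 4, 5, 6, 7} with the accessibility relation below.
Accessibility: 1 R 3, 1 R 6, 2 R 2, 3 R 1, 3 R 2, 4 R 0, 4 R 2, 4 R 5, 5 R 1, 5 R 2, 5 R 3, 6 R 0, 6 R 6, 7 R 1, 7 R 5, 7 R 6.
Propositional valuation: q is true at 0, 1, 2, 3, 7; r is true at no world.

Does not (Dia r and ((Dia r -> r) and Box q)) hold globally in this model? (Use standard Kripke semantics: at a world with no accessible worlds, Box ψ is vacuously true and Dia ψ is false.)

Yes

Let φ = not (Dia r and ((Dia r -> r) and Box q)). Evaluate φ at each world:
  0 (successors ∅): φ is true.
  1 (successors {3, 6}): φ is true.
  2 (successors {2}): φ is true.
  3 (successors {1, 2}): φ is true.
  4 (successors {0, 2, 5}): φ is true.
  5 (successors {1, 2, 3}): φ is true.
  6 (successors {0, 6}): φ is true.
  7 (successors {1, 5, 6}): φ is true.
For instance, at 2:
  At 2: Dia r and ((Dia r -> r) and Box q) is false, so not (Dia r and ((Dia r -> r) and Box q)) is true.
    At 2: Dia r is false, (Dia r -> r) and Box q is true, so Dia r and ((Dia r -> r) and Box q) is false.
      At 2: Dia r requires r at some successor in {2}.
        At 2: r is false.
      So Dia r is false at 2.
      At 2: Dia r -> r is true, Box q is true, so (Dia r -> r) and Box q is true.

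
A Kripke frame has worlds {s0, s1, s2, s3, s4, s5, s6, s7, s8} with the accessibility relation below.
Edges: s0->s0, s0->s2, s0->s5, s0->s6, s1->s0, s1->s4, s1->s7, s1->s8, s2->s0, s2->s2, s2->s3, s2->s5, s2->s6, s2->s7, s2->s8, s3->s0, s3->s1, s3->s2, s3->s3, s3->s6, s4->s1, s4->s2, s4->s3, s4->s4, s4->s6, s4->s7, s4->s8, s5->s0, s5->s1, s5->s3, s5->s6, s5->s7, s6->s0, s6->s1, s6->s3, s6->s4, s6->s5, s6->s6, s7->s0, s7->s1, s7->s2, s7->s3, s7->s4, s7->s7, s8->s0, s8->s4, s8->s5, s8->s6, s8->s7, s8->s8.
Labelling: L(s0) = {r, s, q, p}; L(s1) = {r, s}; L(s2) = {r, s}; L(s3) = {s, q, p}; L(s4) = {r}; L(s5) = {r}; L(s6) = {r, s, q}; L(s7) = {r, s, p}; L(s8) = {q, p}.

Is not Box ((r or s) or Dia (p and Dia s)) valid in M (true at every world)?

Let φ = not Box ((r or s) or Dia (p and Dia s)). Evaluate φ at each world:
  s0 (successors {s0, s2, s5, s6}): φ is false.
  s1 (successors {s0, s4, s7, s8}): φ is false.
  s2 (successors {s0, s2, s3, s5, s6, s7, s8}): φ is false.
  s3 (successors {s0, s1, s2, s3, s6}): φ is false.
  s4 (successors {s1, s2, s3, s4, s6, s7, s8}): φ is false.
  s5 (successors {s0, s1, s3, s6, s7}): φ is false.
  s6 (successors {s0, s1, s3, s4, s5, s6}): φ is false.
  s7 (successors {s0, s1, s2, s3, s4, s7}): φ is false.
  s8 (successors {s0, s4, s5, s6, s7, s8}): φ is false.
Detail at s0 (counterexample):
  At s0: Box ((r or s) or Dia (p and Dia s)) is true, so not Box ((r or s) or Dia (p and Dia s)) is false.
    At s0: Box ((r or s) or Dia (p and Dia s)) requires (r or s) or Dia (p and Dia s) at every successor {s0, s2, s5, s6}.
      At s0: (r or s) or Dia (p and Dia s) is true.
      At s2: (r or s) or Dia (p and Dia s) is true.
      At s5: (r or s) or Dia (p and Dia s) is true.
      At s6: (r or s) or Dia (p and Dia s) is true.
    So Box ((r or s) or Dia (p and Dia s)) is true at s0.

No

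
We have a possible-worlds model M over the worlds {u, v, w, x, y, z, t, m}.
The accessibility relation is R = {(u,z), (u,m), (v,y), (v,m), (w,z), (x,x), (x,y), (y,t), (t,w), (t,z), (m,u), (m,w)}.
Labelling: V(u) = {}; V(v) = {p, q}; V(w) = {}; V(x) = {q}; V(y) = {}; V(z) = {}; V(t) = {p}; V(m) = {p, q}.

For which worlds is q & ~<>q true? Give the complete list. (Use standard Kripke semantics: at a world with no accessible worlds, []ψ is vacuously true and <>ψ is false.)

m

Let φ = q & ~<>q. Evaluate φ at each world:
  u (successors {z, m}): φ is false.
  v (successors {y, m}): φ is false.
  w (successors {z}): φ is false.
  x (successors {x, y}): φ is false.
  y (successors {t}): φ is false.
  z (successors ∅): φ is false.
  t (successors {w, z}): φ is false.
  m (successors {u, w}): φ is true.
For instance, at u:
  At u: q is false, ~<>q is false, so q & ~<>q is false.
    At u: <>q is true, so ~<>q is false.
      At u: <>q requires q at some successor in {z, m}.
        q holds at m, so <>q is true at u.
Satisfying worlds: {m}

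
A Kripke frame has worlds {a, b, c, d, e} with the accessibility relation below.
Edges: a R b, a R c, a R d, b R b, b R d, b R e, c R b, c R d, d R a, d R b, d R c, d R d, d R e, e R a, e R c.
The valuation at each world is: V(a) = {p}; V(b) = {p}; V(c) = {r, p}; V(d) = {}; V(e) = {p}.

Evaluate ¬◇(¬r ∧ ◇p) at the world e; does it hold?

No

At e: ◇(¬r ∧ ◇p) is true, so ¬◇(¬r ∧ ◇p) is false.
  At e: ◇(¬r ∧ ◇p) requires ¬r ∧ ◇p at some successor in {a, c}.
    ¬r ∧ ◇p holds at a, so ◇(¬r ∧ ◇p) is true at e.
      At a: ¬r is true, ◇p is true, so ¬r ∧ ◇p is true.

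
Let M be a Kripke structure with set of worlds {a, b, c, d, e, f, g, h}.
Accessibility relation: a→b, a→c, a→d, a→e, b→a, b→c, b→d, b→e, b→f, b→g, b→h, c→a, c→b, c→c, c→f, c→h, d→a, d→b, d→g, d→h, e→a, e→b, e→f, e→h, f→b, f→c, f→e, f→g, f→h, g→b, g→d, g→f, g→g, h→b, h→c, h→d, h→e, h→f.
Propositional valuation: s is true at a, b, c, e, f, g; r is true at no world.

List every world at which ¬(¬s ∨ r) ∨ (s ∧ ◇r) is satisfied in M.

Recall that ◇ψ holds at a world iff ψ holds at some accessible world.
Let φ = ¬(¬s ∨ r) ∨ (s ∧ ◇r). Evaluate φ at each world:
  a (successors {b, c, d, e}): φ is true.
  b (successors {a, c, d, e, f, g, h}): φ is true.
  c (successors {a, b, c, f, h}): φ is true.
  d (successors {a, b, g, h}): φ is false.
  e (successors {a, b, f, h}): φ is true.
  f (successors {b, c, e, g, h}): φ is true.
  g (successors {b, d, f, g}): φ is true.
  h (successors {b, c, d, e, f}): φ is false.
For instance, at e:
  At e: ¬(¬s ∨ r) is true, s ∧ ◇r is false, so ¬(¬s ∨ r) ∨ (s ∧ ◇r) is true.
    At e: s is true, ◇r is false, so s ∧ ◇r is false.
      At e: ◇r requires r at some successor in {a, b, f, h}.
        At a: r is false.
        At b: r is false.
        At f: r is false.
        At h: r is false.
      So ◇r is false at e.
Satisfying worlds: {a, b, c, e, f, g}

a, b, c, e, f, g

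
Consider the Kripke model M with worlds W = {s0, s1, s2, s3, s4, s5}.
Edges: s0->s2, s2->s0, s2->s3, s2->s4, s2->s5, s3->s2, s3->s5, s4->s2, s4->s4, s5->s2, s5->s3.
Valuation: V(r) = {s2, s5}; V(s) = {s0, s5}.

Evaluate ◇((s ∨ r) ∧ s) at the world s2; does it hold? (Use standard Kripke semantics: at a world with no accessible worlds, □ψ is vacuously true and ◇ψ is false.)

Yes

At s2: ◇((s ∨ r) ∧ s) requires (s ∨ r) ∧ s at some successor in {s0, s3, s4, s5}.
  (s ∨ r) ∧ s holds at s0, so ◇((s ∨ r) ∧ s) is true at s2.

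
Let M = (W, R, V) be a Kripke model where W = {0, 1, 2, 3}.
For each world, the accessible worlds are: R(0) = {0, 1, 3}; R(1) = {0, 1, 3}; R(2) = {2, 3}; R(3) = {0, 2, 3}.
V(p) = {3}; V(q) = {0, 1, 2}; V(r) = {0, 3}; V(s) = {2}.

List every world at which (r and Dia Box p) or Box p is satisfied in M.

Let φ = (r and Dia Box p) or Box p. Evaluate φ at each world:
  0 (successors {0, 1, 3}): φ is false.
  1 (successors {0, 1, 3}): φ is false.
  2 (successors {2, 3}): φ is false.
  3 (successors {0, 2, 3}): φ is false.
For instance, at 1:
  At 1: r and Dia Box p is false, Box p is false, so (r and Dia Box p) or Box p is false.
    At 1: r is false, Dia Box p is false, so r and Dia Box p is false.
      At 1: Dia Box p requires Box p at some successor in {0, 1, 3}.
        At 0: Box p is false.
        At 1: Box p is false.
        At 3: Box p is false.
      So Dia Box p is false at 1.
    At 1: Box p requires p at every successor {0, 1, 3}.
      p fails at 0, so Box p is false at 1.
Satisfying worlds: none.

none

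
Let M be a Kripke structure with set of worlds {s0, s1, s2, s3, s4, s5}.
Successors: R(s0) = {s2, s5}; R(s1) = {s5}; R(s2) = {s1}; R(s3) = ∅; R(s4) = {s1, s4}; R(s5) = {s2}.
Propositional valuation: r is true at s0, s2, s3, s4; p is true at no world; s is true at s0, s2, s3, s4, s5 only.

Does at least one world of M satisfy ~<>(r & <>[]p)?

Yes

Let φ = ~<>(r & <>[]p). Evaluate φ at each world:
  s0 (successors {s2, s5}): φ is true.
  s1 (successors {s5}): φ is true.
  s2 (successors {s1}): φ is true.
  s3 (successors ∅): φ is true.
  s4 (successors {s1, s4}): φ is true.
  s5 (successors {s2}): φ is true.
Detail at s0 (witness):
  At s0: <>(r & <>[]p) is false, so ~<>(r & <>[]p) is true.
    At s0: <>(r & <>[]p) requires r & <>[]p at some successor in {s2, s5}.
      At s2: r & <>[]p is false.
      At s5: r & <>[]p is false.
    So <>(r & <>[]p) is false at s0.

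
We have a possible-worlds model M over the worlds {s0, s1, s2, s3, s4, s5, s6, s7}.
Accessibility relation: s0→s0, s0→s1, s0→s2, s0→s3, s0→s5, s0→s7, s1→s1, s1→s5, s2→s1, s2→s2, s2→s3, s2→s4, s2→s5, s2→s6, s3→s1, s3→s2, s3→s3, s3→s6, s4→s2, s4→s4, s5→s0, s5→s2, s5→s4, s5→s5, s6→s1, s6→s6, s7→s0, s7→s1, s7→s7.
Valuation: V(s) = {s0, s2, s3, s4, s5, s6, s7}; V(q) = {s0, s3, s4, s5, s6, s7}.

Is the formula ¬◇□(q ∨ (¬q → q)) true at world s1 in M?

Recall that □ψ holds at a world iff ψ holds at every accessible world, and ◇ψ holds iff ψ holds at some accessible world.
At s1: ◇□(q ∨ (¬q → q)) is false, so ¬◇□(q ∨ (¬q → q)) is true.
  At s1: ◇□(q ∨ (¬q → q)) requires □(q ∨ (¬q → q)) at some successor in {s1, s5}.
    At s1: □(q ∨ (¬q → q)) is false.
    At s5: □(q ∨ (¬q → q)) is false.
  So ◇□(q ∨ (¬q → q)) is false at s1.

Yes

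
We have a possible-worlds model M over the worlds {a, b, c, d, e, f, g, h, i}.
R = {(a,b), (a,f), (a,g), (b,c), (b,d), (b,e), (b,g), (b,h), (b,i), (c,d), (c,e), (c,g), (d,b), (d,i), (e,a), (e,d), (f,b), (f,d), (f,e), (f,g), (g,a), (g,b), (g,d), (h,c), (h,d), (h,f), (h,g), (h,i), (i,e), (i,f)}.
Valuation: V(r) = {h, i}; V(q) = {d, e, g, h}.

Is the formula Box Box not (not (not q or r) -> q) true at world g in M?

At g: Box Box not (not (not q or r) -> q) requires Box not (not (not q or r) -> q) at every successor {a, b, d}.
  Box not (not (not q or r) -> q) fails at a, so Box Box not (not (not q or r) -> q) is false at g.
    At a: Box not (not (not q or r) -> q) requires not (not (not q or r) -> q) at every successor {b, f, g}.
      not (not (not q or r) -> q) fails at b, so Box not (not (not q or r) -> q) is false at a.

No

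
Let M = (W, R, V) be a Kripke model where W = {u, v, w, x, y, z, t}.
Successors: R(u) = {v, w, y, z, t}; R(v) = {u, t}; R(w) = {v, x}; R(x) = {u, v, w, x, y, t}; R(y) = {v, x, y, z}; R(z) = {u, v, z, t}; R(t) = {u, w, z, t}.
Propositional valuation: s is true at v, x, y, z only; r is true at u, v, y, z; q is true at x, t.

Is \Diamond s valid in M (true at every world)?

Let φ = \Diamond s. Evaluate φ at each world:
  u (successors {v, w, y, z, t}): φ is true.
  v (successors {u, t}): φ is false.
  w (successors {v, x}): φ is true.
  x (successors {u, v, w, x, y, t}): φ is true.
  y (successors {v, x, y, z}): φ is true.
  z (successors {u, v, z, t}): φ is true.
  t (successors {u, w, z, t}): φ is true.
Detail at v (counterexample):
  At v: \Diamond s requires s at some successor in {u, t}.
    At u: s is false.
    At t: s is false.
  So \Diamond s is false at v.

No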